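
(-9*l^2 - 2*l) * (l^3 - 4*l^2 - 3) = -9*l^5 + 34*l^4 + 8*l^3 + 27*l^2 + 6*l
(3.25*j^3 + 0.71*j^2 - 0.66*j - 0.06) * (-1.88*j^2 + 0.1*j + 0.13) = -6.11*j^5 - 1.0098*j^4 + 1.7343*j^3 + 0.1391*j^2 - 0.0918*j - 0.0078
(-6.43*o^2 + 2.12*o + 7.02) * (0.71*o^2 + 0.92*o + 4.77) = -4.5653*o^4 - 4.4104*o^3 - 23.7365*o^2 + 16.5708*o + 33.4854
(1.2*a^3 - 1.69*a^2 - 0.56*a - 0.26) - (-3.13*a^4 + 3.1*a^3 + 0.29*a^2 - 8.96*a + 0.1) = 3.13*a^4 - 1.9*a^3 - 1.98*a^2 + 8.4*a - 0.36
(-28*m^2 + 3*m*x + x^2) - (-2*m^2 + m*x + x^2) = -26*m^2 + 2*m*x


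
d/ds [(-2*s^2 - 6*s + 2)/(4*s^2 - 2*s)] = (7*s^2 - 4*s + 1)/(s^2*(4*s^2 - 4*s + 1))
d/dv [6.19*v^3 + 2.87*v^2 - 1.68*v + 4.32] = 18.57*v^2 + 5.74*v - 1.68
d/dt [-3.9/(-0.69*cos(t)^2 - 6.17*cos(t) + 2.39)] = (5.382*cos(t) + 24.063)*sin(t)/(0.69*cos(t)^2 + 6.17*cos(t) - 2.39)^2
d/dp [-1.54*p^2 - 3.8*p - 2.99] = -3.08*p - 3.8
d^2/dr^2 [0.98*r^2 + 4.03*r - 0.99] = 1.96000000000000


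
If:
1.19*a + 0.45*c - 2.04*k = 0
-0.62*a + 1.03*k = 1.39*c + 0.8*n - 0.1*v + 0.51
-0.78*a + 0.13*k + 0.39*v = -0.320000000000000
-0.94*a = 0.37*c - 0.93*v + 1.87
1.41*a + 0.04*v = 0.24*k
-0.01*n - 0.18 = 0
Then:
No Solution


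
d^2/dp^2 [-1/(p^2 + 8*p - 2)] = 2*(p^2 + 8*p - 4*(p + 4)^2 - 2)/(p^2 + 8*p - 2)^3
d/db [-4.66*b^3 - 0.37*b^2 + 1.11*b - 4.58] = -13.98*b^2 - 0.74*b + 1.11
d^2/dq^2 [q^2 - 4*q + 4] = 2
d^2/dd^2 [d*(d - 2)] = 2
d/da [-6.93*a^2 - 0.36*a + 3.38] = -13.86*a - 0.36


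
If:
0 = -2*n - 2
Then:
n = -1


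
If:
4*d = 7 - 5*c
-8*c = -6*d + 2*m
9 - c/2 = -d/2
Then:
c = 79/9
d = -83/9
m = -565/9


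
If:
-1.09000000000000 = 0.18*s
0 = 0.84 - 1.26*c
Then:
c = 0.67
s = -6.06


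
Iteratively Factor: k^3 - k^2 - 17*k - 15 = (k + 1)*(k^2 - 2*k - 15) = (k + 1)*(k + 3)*(k - 5)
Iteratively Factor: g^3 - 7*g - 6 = (g - 3)*(g^2 + 3*g + 2) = (g - 3)*(g + 1)*(g + 2)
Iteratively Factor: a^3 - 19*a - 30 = (a + 2)*(a^2 - 2*a - 15) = (a + 2)*(a + 3)*(a - 5)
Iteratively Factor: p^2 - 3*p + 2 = (p - 1)*(p - 2)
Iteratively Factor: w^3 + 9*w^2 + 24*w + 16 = (w + 4)*(w^2 + 5*w + 4) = (w + 4)^2*(w + 1)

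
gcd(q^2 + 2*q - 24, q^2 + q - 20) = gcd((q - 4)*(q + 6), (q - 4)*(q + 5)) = q - 4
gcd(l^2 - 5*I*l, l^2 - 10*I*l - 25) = l - 5*I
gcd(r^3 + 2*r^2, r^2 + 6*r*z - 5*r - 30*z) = 1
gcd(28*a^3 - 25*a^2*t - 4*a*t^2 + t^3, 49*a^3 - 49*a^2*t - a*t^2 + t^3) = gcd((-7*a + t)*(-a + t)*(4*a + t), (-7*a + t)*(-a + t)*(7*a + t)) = 7*a^2 - 8*a*t + t^2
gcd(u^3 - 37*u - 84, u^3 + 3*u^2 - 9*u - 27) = u + 3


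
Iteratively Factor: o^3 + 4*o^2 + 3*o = (o)*(o^2 + 4*o + 3) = o*(o + 1)*(o + 3)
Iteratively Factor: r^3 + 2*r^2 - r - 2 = (r - 1)*(r^2 + 3*r + 2) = (r - 1)*(r + 2)*(r + 1)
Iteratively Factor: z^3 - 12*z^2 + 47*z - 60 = (z - 4)*(z^2 - 8*z + 15) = (z - 4)*(z - 3)*(z - 5)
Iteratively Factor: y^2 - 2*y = (y)*(y - 2)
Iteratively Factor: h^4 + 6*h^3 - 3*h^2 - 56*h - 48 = (h - 3)*(h^3 + 9*h^2 + 24*h + 16) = (h - 3)*(h + 1)*(h^2 + 8*h + 16) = (h - 3)*(h + 1)*(h + 4)*(h + 4)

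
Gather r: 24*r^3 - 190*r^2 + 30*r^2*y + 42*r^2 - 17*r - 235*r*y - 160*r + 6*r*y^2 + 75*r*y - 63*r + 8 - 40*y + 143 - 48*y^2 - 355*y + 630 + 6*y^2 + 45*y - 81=24*r^3 + r^2*(30*y - 148) + r*(6*y^2 - 160*y - 240) - 42*y^2 - 350*y + 700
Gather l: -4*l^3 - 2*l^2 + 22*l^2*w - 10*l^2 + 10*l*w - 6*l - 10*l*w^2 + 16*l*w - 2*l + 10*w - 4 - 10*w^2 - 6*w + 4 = -4*l^3 + l^2*(22*w - 12) + l*(-10*w^2 + 26*w - 8) - 10*w^2 + 4*w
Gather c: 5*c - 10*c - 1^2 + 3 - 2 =-5*c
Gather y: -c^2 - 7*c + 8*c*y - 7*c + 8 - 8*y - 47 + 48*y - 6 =-c^2 - 14*c + y*(8*c + 40) - 45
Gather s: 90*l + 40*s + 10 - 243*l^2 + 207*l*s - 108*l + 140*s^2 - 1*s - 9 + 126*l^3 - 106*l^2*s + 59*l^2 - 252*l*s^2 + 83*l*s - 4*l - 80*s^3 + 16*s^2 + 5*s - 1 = 126*l^3 - 184*l^2 - 22*l - 80*s^3 + s^2*(156 - 252*l) + s*(-106*l^2 + 290*l + 44)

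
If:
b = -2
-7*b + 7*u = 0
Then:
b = -2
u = -2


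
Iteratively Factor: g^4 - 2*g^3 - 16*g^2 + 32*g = (g - 2)*(g^3 - 16*g) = g*(g - 2)*(g^2 - 16) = g*(g - 2)*(g + 4)*(g - 4)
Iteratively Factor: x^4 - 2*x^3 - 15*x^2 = (x)*(x^3 - 2*x^2 - 15*x) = x*(x + 3)*(x^2 - 5*x) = x^2*(x + 3)*(x - 5)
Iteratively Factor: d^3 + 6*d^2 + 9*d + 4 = (d + 4)*(d^2 + 2*d + 1) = (d + 1)*(d + 4)*(d + 1)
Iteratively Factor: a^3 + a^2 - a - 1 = (a + 1)*(a^2 - 1) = (a + 1)^2*(a - 1)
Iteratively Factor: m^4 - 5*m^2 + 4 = (m + 1)*(m^3 - m^2 - 4*m + 4) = (m - 1)*(m + 1)*(m^2 - 4) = (m - 2)*(m - 1)*(m + 1)*(m + 2)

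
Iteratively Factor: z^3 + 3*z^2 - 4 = (z + 2)*(z^2 + z - 2) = (z - 1)*(z + 2)*(z + 2)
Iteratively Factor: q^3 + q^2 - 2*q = (q - 1)*(q^2 + 2*q) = (q - 1)*(q + 2)*(q)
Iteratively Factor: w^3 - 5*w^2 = (w - 5)*(w^2) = w*(w - 5)*(w)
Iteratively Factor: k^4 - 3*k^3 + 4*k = (k - 2)*(k^3 - k^2 - 2*k) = (k - 2)*(k + 1)*(k^2 - 2*k) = k*(k - 2)*(k + 1)*(k - 2)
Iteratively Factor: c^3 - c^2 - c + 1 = (c - 1)*(c^2 - 1) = (c - 1)^2*(c + 1)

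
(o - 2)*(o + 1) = o^2 - o - 2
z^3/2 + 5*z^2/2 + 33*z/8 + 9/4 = (z/2 + 1)*(z + 3/2)^2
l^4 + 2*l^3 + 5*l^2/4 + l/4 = l*(l + 1/2)^2*(l + 1)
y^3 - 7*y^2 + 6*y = y*(y - 6)*(y - 1)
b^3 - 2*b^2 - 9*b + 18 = (b - 3)*(b - 2)*(b + 3)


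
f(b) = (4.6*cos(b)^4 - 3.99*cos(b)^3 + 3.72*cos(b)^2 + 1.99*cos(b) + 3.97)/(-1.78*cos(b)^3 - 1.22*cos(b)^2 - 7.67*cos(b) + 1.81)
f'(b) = (-5.34*sin(b)*cos(b)^2 - 2.44*sin(b)*cos(b) - 7.67*sin(b))*(4.6*cos(b)^4 - 3.99*cos(b)^3 + 3.72*cos(b)^2 + 1.99*cos(b) + 3.97)/(-1.78*cos(b)^3 - 1.22*cos(b)^2 - 7.67*cos(b) + 1.81)^2 + (-18.4*sin(b)*cos(b)^3 + 11.97*sin(b)*cos(b)^2 - 7.44*sin(b)*cos(b) - 1.99*sin(b))/(-1.78*cos(b)^3 - 1.22*cos(b)^2 - 7.67*cos(b) + 1.81) = (8.188*cos(b)^6 + 11.224*cos(b)^5 + 94.3566*cos(b)^4 - 101.595*cos(b)^3 + 26.5705*cos(b)^2 - 23.1532*cos(b) - 34.0518)*sin(b)/(3.1684*cos(b)^6 + 4.3432*cos(b)^5 + 28.7936*cos(b)^4 + 12.2712*cos(b)^3 + 54.4125*cos(b)^2 - 27.7654*cos(b) + 3.2761)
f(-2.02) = 0.85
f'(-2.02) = 0.26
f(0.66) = -1.31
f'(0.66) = -0.77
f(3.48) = 1.31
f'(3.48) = -0.63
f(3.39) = 1.36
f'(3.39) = -0.49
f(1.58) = 2.10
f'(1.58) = -9.57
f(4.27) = 0.85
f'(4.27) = 0.30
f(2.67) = 1.22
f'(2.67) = 0.78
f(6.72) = -1.20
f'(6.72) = -0.26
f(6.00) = -1.17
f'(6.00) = 0.11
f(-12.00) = -1.25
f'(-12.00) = -0.49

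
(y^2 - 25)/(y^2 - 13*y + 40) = (y + 5)/(y - 8)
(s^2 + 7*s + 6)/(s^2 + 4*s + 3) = (s + 6)/(s + 3)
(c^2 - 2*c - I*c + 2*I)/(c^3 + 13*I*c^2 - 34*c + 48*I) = (c - 2)/(c^2 + 14*I*c - 48)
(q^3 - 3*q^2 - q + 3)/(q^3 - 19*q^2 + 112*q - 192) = (q^2 - 1)/(q^2 - 16*q + 64)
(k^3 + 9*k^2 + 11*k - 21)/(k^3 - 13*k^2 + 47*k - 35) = (k^2 + 10*k + 21)/(k^2 - 12*k + 35)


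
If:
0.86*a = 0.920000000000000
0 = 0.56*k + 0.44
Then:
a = 1.07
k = -0.79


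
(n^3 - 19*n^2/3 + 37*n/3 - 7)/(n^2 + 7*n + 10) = (3*n^3 - 19*n^2 + 37*n - 21)/(3*(n^2 + 7*n + 10))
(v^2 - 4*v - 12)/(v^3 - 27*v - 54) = (v + 2)/(v^2 + 6*v + 9)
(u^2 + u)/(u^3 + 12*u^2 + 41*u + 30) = u/(u^2 + 11*u + 30)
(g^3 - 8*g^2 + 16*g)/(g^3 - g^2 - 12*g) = (g - 4)/(g + 3)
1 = 1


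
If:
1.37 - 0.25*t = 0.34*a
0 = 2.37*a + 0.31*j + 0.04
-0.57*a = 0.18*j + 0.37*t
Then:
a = 1.53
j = -11.83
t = 3.40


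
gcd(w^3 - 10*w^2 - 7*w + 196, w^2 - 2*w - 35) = w - 7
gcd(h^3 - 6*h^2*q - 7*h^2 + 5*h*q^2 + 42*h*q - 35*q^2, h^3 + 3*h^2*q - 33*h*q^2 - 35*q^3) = -h + 5*q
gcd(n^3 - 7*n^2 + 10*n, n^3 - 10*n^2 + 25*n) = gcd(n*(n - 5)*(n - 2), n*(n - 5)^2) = n^2 - 5*n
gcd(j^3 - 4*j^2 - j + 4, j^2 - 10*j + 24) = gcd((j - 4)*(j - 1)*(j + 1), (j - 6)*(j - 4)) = j - 4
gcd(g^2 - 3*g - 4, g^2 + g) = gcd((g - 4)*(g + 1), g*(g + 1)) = g + 1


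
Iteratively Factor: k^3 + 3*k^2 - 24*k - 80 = (k + 4)*(k^2 - k - 20) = (k - 5)*(k + 4)*(k + 4)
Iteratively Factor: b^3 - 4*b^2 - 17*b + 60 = (b - 5)*(b^2 + b - 12) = (b - 5)*(b - 3)*(b + 4)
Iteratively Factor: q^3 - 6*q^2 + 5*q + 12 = (q - 4)*(q^2 - 2*q - 3) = (q - 4)*(q + 1)*(q - 3)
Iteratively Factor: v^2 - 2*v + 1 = (v - 1)*(v - 1)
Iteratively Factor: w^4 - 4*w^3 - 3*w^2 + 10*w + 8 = (w + 1)*(w^3 - 5*w^2 + 2*w + 8) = (w - 4)*(w + 1)*(w^2 - w - 2) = (w - 4)*(w + 1)^2*(w - 2)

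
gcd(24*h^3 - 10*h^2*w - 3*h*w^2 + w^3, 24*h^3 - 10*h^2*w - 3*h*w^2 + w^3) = 24*h^3 - 10*h^2*w - 3*h*w^2 + w^3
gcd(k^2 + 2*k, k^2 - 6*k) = k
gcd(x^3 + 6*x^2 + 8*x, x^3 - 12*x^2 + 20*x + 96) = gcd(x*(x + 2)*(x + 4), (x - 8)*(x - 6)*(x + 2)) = x + 2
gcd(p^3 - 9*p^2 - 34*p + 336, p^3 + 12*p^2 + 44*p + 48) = p + 6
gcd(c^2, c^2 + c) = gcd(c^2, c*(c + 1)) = c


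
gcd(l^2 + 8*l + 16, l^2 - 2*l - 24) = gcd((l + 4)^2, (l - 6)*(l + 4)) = l + 4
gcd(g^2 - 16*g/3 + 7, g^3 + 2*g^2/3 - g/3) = 1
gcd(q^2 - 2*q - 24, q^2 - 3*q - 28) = q + 4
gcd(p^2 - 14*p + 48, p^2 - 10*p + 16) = p - 8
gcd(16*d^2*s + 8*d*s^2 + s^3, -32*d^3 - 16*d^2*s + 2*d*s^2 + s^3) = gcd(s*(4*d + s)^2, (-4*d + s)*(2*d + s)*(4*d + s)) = 4*d + s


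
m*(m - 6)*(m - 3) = m^3 - 9*m^2 + 18*m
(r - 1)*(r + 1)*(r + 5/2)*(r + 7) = r^4 + 19*r^3/2 + 33*r^2/2 - 19*r/2 - 35/2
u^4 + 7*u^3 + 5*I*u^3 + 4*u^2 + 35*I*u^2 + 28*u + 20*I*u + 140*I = (u + 7)*(u - 2*I)*(u + 2*I)*(u + 5*I)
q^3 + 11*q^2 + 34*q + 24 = (q + 1)*(q + 4)*(q + 6)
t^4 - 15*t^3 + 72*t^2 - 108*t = t*(t - 6)^2*(t - 3)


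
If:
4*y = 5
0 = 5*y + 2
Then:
No Solution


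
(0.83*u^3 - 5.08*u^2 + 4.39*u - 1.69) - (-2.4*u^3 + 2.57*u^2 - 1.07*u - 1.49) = 3.23*u^3 - 7.65*u^2 + 5.46*u - 0.2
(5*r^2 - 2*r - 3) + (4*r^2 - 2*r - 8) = 9*r^2 - 4*r - 11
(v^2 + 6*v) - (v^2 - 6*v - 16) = 12*v + 16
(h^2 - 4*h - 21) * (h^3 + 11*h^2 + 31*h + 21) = h^5 + 7*h^4 - 34*h^3 - 334*h^2 - 735*h - 441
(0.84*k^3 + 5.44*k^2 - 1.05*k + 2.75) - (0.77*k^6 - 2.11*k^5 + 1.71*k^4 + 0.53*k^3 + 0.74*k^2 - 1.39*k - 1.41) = -0.77*k^6 + 2.11*k^5 - 1.71*k^4 + 0.31*k^3 + 4.7*k^2 + 0.34*k + 4.16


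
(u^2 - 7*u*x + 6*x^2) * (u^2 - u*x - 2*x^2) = u^4 - 8*u^3*x + 11*u^2*x^2 + 8*u*x^3 - 12*x^4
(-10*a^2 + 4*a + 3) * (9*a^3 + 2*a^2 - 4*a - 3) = -90*a^5 + 16*a^4 + 75*a^3 + 20*a^2 - 24*a - 9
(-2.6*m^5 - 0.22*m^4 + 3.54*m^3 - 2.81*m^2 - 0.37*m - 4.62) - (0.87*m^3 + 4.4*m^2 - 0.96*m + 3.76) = -2.6*m^5 - 0.22*m^4 + 2.67*m^3 - 7.21*m^2 + 0.59*m - 8.38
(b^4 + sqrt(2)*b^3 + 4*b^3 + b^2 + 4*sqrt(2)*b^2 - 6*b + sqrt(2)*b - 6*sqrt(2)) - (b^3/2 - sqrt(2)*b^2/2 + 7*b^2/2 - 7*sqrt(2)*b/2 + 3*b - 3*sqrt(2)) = b^4 + sqrt(2)*b^3 + 7*b^3/2 - 5*b^2/2 + 9*sqrt(2)*b^2/2 - 9*b + 9*sqrt(2)*b/2 - 3*sqrt(2)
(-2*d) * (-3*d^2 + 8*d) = 6*d^3 - 16*d^2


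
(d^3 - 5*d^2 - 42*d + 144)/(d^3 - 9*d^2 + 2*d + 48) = (d + 6)/(d + 2)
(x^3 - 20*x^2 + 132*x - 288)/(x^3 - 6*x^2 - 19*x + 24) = (x^2 - 12*x + 36)/(x^2 + 2*x - 3)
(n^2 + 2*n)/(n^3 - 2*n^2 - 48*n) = (n + 2)/(n^2 - 2*n - 48)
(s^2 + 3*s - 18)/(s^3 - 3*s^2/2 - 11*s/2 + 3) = 2*(s + 6)/(2*s^2 + 3*s - 2)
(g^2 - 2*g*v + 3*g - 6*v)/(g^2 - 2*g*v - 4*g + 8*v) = (g + 3)/(g - 4)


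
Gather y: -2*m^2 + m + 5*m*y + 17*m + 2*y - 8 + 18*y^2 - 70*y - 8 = -2*m^2 + 18*m + 18*y^2 + y*(5*m - 68) - 16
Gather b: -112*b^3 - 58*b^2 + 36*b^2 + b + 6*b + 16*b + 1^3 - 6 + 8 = -112*b^3 - 22*b^2 + 23*b + 3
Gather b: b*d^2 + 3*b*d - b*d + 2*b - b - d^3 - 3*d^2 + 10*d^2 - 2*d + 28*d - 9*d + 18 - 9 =b*(d^2 + 2*d + 1) - d^3 + 7*d^2 + 17*d + 9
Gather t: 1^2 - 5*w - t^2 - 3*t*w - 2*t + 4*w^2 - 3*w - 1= -t^2 + t*(-3*w - 2) + 4*w^2 - 8*w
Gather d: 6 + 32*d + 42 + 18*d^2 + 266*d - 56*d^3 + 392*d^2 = -56*d^3 + 410*d^2 + 298*d + 48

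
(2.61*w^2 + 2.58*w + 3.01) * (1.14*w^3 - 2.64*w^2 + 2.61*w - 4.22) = 2.9754*w^5 - 3.9492*w^4 + 3.4323*w^3 - 12.2268*w^2 - 3.0315*w - 12.7022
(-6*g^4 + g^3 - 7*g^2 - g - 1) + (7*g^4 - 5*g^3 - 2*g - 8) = g^4 - 4*g^3 - 7*g^2 - 3*g - 9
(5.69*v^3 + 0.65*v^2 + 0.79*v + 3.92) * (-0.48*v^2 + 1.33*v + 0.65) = -2.7312*v^5 + 7.2557*v^4 + 4.1838*v^3 - 0.4084*v^2 + 5.7271*v + 2.548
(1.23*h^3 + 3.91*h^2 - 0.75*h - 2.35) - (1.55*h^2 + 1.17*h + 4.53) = 1.23*h^3 + 2.36*h^2 - 1.92*h - 6.88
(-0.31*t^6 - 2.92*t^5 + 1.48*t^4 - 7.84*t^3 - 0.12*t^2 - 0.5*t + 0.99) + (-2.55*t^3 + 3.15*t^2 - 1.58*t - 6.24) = -0.31*t^6 - 2.92*t^5 + 1.48*t^4 - 10.39*t^3 + 3.03*t^2 - 2.08*t - 5.25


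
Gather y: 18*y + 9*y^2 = 9*y^2 + 18*y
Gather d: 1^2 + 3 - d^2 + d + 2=-d^2 + d + 6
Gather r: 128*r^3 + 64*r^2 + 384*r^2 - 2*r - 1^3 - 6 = 128*r^3 + 448*r^2 - 2*r - 7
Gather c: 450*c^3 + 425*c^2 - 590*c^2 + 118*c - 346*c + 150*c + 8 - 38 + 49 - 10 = 450*c^3 - 165*c^2 - 78*c + 9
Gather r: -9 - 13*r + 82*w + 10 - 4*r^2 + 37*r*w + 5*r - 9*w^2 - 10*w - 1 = -4*r^2 + r*(37*w - 8) - 9*w^2 + 72*w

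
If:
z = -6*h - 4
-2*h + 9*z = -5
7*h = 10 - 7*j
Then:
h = -31/56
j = 111/56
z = -19/28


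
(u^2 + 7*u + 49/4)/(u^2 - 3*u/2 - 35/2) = (u + 7/2)/(u - 5)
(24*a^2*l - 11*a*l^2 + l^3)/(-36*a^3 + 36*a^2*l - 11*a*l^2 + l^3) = l*(-8*a + l)/(12*a^2 - 8*a*l + l^2)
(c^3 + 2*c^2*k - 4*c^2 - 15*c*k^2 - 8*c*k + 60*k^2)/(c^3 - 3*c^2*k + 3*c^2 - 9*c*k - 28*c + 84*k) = (c + 5*k)/(c + 7)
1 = 1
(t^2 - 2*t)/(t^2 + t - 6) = t/(t + 3)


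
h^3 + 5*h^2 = h^2*(h + 5)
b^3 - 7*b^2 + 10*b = b*(b - 5)*(b - 2)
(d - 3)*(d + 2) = d^2 - d - 6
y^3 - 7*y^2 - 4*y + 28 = (y - 7)*(y - 2)*(y + 2)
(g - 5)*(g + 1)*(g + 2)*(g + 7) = g^4 + 5*g^3 - 27*g^2 - 101*g - 70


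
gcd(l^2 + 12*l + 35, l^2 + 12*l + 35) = l^2 + 12*l + 35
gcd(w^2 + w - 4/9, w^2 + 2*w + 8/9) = w + 4/3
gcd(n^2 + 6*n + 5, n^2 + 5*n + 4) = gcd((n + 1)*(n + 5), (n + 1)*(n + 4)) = n + 1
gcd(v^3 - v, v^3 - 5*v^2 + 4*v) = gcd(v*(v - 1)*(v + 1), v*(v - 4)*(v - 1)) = v^2 - v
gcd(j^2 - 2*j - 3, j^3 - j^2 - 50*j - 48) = j + 1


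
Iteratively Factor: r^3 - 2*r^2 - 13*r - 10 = (r + 2)*(r^2 - 4*r - 5) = (r + 1)*(r + 2)*(r - 5)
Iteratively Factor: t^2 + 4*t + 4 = (t + 2)*(t + 2)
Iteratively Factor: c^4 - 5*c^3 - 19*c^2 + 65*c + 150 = (c - 5)*(c^3 - 19*c - 30) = (c - 5)*(c + 3)*(c^2 - 3*c - 10) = (c - 5)^2*(c + 3)*(c + 2)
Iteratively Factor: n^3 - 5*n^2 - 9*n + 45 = (n - 3)*(n^2 - 2*n - 15) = (n - 3)*(n + 3)*(n - 5)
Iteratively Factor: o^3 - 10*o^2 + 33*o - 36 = (o - 4)*(o^2 - 6*o + 9) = (o - 4)*(o - 3)*(o - 3)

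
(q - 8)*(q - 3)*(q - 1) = q^3 - 12*q^2 + 35*q - 24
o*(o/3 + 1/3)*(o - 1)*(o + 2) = o^4/3 + 2*o^3/3 - o^2/3 - 2*o/3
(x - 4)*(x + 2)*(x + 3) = x^3 + x^2 - 14*x - 24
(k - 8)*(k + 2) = k^2 - 6*k - 16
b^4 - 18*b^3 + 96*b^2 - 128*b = b*(b - 8)^2*(b - 2)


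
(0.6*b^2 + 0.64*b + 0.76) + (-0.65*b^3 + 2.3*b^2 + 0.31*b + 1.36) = -0.65*b^3 + 2.9*b^2 + 0.95*b + 2.12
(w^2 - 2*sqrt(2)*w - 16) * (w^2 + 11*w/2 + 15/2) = w^4 - 2*sqrt(2)*w^3 + 11*w^3/2 - 11*sqrt(2)*w^2 - 17*w^2/2 - 88*w - 15*sqrt(2)*w - 120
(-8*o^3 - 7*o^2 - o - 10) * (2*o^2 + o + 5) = -16*o^5 - 22*o^4 - 49*o^3 - 56*o^2 - 15*o - 50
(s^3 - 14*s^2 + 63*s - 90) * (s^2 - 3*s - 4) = s^5 - 17*s^4 + 101*s^3 - 223*s^2 + 18*s + 360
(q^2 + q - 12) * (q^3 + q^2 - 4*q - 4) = q^5 + 2*q^4 - 15*q^3 - 20*q^2 + 44*q + 48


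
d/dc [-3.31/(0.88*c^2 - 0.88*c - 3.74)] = (5.8256*c - 2.9128)/(-0.88*c^2 + 0.88*c + 3.74)^2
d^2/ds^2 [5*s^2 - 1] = 10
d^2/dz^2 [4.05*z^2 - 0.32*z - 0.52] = 8.10000000000000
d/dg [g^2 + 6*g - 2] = 2*g + 6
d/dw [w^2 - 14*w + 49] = 2*w - 14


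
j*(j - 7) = j^2 - 7*j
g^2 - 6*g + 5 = (g - 5)*(g - 1)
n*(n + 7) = n^2 + 7*n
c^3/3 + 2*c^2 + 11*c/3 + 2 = (c/3 + 1)*(c + 1)*(c + 2)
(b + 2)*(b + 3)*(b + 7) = b^3 + 12*b^2 + 41*b + 42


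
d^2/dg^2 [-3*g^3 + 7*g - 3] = -18*g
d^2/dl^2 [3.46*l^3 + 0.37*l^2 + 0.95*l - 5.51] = 20.76*l + 0.74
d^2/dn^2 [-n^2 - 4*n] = -2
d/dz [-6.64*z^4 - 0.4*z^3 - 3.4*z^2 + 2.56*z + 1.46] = -26.56*z^3 - 1.2*z^2 - 6.8*z + 2.56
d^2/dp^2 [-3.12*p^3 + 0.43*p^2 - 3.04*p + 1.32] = 0.86 - 18.72*p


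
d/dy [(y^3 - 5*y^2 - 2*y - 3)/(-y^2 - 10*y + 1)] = (-y^4 - 20*y^3 + 51*y^2 - 16*y - 32)/(y^4 + 20*y^3 + 98*y^2 - 20*y + 1)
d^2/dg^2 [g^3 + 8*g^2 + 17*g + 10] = 6*g + 16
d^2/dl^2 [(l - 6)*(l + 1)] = 2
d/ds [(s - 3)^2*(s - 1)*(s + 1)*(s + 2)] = 5*s^4 - 16*s^3 - 12*s^2 + 44*s + 3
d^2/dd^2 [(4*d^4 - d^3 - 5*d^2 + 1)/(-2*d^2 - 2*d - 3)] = 2*(-16*d^6 - 48*d^5 - 120*d^4 - 214*d^3 - 300*d^2 + 15*d + 47)/(8*d^6 + 24*d^5 + 60*d^4 + 80*d^3 + 90*d^2 + 54*d + 27)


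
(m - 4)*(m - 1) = m^2 - 5*m + 4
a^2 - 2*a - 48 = (a - 8)*(a + 6)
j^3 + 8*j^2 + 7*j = j*(j + 1)*(j + 7)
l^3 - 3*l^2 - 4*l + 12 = (l - 3)*(l - 2)*(l + 2)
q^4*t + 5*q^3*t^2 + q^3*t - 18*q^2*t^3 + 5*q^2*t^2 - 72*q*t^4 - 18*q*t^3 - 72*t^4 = (q - 4*t)*(q + 3*t)*(q + 6*t)*(q*t + t)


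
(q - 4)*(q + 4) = q^2 - 16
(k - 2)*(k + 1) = k^2 - k - 2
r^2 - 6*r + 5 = (r - 5)*(r - 1)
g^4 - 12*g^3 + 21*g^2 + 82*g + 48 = (g - 8)*(g - 6)*(g + 1)^2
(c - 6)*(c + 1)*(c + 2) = c^3 - 3*c^2 - 16*c - 12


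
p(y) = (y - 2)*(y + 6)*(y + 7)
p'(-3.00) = -23.00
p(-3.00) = -60.00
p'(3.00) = 109.00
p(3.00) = 90.00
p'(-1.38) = -8.65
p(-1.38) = -87.76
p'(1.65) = 60.47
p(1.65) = -23.16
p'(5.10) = 206.23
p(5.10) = 416.36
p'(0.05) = 17.11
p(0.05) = -83.17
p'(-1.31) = -7.67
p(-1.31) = -88.33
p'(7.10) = 323.43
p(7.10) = 942.02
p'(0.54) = 28.75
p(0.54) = -71.99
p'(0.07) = 17.55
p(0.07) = -82.83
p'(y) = (y - 2)*(y + 6) + (y - 2)*(y + 7) + (y + 6)*(y + 7) = 3*y^2 + 22*y + 16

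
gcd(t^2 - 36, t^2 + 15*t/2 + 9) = t + 6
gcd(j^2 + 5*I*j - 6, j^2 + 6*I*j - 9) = j + 3*I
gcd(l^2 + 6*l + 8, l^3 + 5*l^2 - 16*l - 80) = l + 4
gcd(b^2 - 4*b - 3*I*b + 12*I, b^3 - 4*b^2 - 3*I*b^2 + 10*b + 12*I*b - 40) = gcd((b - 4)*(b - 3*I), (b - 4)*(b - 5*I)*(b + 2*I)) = b - 4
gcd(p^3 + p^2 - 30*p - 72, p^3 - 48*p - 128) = p + 4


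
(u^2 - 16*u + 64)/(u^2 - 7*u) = (u^2 - 16*u + 64)/(u*(u - 7))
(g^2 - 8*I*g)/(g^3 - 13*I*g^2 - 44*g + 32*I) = g/(g^2 - 5*I*g - 4)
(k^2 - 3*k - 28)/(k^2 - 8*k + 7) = (k + 4)/(k - 1)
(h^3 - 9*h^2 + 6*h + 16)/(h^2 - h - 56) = (h^2 - h - 2)/(h + 7)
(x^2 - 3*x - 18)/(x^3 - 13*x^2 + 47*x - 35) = (x^2 - 3*x - 18)/(x^3 - 13*x^2 + 47*x - 35)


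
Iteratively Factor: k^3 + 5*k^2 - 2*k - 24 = (k - 2)*(k^2 + 7*k + 12) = (k - 2)*(k + 4)*(k + 3)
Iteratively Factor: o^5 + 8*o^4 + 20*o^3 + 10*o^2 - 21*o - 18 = (o - 1)*(o^4 + 9*o^3 + 29*o^2 + 39*o + 18) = (o - 1)*(o + 3)*(o^3 + 6*o^2 + 11*o + 6) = (o - 1)*(o + 3)^2*(o^2 + 3*o + 2) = (o - 1)*(o + 1)*(o + 3)^2*(o + 2)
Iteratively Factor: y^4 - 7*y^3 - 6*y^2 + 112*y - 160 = (y - 5)*(y^3 - 2*y^2 - 16*y + 32) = (y - 5)*(y - 2)*(y^2 - 16) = (y - 5)*(y - 2)*(y + 4)*(y - 4)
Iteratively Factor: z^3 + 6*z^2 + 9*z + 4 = (z + 4)*(z^2 + 2*z + 1) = (z + 1)*(z + 4)*(z + 1)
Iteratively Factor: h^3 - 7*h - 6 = (h - 3)*(h^2 + 3*h + 2) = (h - 3)*(h + 1)*(h + 2)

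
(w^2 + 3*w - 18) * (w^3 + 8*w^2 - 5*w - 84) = w^5 + 11*w^4 + w^3 - 243*w^2 - 162*w + 1512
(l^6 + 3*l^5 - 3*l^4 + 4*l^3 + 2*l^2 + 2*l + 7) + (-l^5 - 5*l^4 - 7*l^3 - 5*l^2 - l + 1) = l^6 + 2*l^5 - 8*l^4 - 3*l^3 - 3*l^2 + l + 8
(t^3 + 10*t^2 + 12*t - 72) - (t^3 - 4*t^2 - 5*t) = 14*t^2 + 17*t - 72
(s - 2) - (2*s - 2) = -s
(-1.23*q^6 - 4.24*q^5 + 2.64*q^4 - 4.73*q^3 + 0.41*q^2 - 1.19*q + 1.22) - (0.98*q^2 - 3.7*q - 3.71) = -1.23*q^6 - 4.24*q^5 + 2.64*q^4 - 4.73*q^3 - 0.57*q^2 + 2.51*q + 4.93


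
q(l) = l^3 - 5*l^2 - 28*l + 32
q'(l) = 3*l^2 - 10*l - 28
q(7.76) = -19.08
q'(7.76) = 75.05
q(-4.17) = -10.70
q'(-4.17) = 65.87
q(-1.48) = 59.25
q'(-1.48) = -6.63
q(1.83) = -29.86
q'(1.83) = -36.25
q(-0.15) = 36.08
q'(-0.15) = -26.43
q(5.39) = -107.59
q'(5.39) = 5.26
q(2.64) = -58.37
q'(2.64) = -33.49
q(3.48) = -83.85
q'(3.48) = -26.47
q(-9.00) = -850.00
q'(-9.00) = 305.00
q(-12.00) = -2080.00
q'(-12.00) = 524.00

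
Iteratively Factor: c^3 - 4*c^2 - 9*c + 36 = (c + 3)*(c^2 - 7*c + 12) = (c - 3)*(c + 3)*(c - 4)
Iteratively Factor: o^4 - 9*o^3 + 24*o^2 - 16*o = (o)*(o^3 - 9*o^2 + 24*o - 16) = o*(o - 4)*(o^2 - 5*o + 4) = o*(o - 4)*(o - 1)*(o - 4)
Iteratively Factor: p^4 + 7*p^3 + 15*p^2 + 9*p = (p + 3)*(p^3 + 4*p^2 + 3*p) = p*(p + 3)*(p^2 + 4*p + 3) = p*(p + 1)*(p + 3)*(p + 3)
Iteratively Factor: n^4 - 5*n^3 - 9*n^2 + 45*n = (n)*(n^3 - 5*n^2 - 9*n + 45) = n*(n - 3)*(n^2 - 2*n - 15) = n*(n - 3)*(n + 3)*(n - 5)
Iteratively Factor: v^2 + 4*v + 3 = (v + 1)*(v + 3)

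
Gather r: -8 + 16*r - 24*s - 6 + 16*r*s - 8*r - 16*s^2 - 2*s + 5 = r*(16*s + 8) - 16*s^2 - 26*s - 9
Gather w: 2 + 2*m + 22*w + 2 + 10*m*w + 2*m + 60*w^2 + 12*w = 4*m + 60*w^2 + w*(10*m + 34) + 4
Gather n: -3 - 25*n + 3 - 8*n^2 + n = -8*n^2 - 24*n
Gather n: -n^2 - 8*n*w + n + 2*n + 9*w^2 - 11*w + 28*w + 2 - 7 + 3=-n^2 + n*(3 - 8*w) + 9*w^2 + 17*w - 2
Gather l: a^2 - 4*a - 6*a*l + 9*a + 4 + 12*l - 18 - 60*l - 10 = a^2 + 5*a + l*(-6*a - 48) - 24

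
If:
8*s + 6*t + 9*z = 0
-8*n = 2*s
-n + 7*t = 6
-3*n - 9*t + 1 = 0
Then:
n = -47/30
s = 94/15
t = 19/30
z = -809/135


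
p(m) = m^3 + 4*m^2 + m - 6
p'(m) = 3*m^2 + 8*m + 1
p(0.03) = -5.97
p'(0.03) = 1.24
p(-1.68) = -1.13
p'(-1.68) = -3.97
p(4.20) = 142.85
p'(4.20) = 87.52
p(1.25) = 3.45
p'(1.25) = 15.69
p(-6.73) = -136.38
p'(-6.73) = 83.04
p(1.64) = 10.81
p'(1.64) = 22.19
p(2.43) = 34.40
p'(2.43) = 38.15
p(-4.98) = -35.28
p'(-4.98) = 35.56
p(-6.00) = -84.00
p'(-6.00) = 61.00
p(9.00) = 1056.00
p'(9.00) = 316.00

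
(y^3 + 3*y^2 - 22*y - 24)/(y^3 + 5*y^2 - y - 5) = (y^2 + 2*y - 24)/(y^2 + 4*y - 5)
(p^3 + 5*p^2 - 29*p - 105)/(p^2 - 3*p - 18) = (p^2 + 2*p - 35)/(p - 6)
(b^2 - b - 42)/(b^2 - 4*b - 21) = (b + 6)/(b + 3)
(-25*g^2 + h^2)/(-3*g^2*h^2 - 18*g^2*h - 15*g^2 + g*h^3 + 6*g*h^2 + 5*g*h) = (25*g^2 - h^2)/(g*(3*g*h^2 + 18*g*h + 15*g - h^3 - 6*h^2 - 5*h))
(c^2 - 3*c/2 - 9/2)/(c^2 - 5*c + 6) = (c + 3/2)/(c - 2)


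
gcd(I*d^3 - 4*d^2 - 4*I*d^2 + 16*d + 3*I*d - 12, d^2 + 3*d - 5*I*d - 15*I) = 1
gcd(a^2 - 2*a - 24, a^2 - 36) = a - 6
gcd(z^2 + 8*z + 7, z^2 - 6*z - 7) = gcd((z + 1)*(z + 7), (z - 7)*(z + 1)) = z + 1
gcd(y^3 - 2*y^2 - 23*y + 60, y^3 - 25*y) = y + 5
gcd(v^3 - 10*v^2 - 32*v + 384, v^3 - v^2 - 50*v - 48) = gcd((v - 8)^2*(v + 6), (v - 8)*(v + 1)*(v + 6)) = v^2 - 2*v - 48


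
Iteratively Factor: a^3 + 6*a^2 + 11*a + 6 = (a + 2)*(a^2 + 4*a + 3) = (a + 2)*(a + 3)*(a + 1)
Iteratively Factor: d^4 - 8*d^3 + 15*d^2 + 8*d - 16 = (d + 1)*(d^3 - 9*d^2 + 24*d - 16) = (d - 1)*(d + 1)*(d^2 - 8*d + 16) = (d - 4)*(d - 1)*(d + 1)*(d - 4)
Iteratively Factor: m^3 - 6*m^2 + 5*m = (m - 5)*(m^2 - m) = m*(m - 5)*(m - 1)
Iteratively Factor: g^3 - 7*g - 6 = (g + 1)*(g^2 - g - 6) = (g - 3)*(g + 1)*(g + 2)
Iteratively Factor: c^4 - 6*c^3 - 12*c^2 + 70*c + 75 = (c - 5)*(c^3 - c^2 - 17*c - 15) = (c - 5)*(c + 3)*(c^2 - 4*c - 5) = (c - 5)*(c + 1)*(c + 3)*(c - 5)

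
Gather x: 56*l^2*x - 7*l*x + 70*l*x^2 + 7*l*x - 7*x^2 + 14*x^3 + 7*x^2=56*l^2*x + 70*l*x^2 + 14*x^3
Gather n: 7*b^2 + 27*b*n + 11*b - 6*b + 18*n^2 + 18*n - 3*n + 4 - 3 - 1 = 7*b^2 + 5*b + 18*n^2 + n*(27*b + 15)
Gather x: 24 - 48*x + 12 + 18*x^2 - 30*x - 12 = 18*x^2 - 78*x + 24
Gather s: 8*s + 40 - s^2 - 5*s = -s^2 + 3*s + 40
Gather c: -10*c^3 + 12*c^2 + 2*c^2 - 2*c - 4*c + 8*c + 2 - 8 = -10*c^3 + 14*c^2 + 2*c - 6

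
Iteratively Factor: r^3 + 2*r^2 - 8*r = (r)*(r^2 + 2*r - 8) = r*(r + 4)*(r - 2)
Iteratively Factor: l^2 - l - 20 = (l - 5)*(l + 4)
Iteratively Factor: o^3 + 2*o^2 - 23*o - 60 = (o + 4)*(o^2 - 2*o - 15) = (o - 5)*(o + 4)*(o + 3)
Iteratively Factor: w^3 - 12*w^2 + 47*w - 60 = (w - 3)*(w^2 - 9*w + 20) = (w - 4)*(w - 3)*(w - 5)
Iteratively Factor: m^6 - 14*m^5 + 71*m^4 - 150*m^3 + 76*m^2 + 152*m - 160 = (m + 1)*(m^5 - 15*m^4 + 86*m^3 - 236*m^2 + 312*m - 160) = (m - 5)*(m + 1)*(m^4 - 10*m^3 + 36*m^2 - 56*m + 32) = (m - 5)*(m - 2)*(m + 1)*(m^3 - 8*m^2 + 20*m - 16) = (m - 5)*(m - 2)^2*(m + 1)*(m^2 - 6*m + 8) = (m - 5)*(m - 4)*(m - 2)^2*(m + 1)*(m - 2)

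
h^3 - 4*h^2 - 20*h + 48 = (h - 6)*(h - 2)*(h + 4)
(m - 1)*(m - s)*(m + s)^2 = m^4 + m^3*s - m^3 - m^2*s^2 - m^2*s - m*s^3 + m*s^2 + s^3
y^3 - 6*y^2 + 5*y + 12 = (y - 4)*(y - 3)*(y + 1)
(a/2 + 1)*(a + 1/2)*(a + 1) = a^3/2 + 7*a^2/4 + 7*a/4 + 1/2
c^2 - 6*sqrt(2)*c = c*(c - 6*sqrt(2))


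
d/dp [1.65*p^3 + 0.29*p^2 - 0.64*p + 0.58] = 4.95*p^2 + 0.58*p - 0.64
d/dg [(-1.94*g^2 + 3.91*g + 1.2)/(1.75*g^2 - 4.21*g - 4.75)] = (1.3249*g^2 + 14.23*g - 13.5205)/(3.0625*g^4 - 14.735*g^3 + 1.0991*g^2 + 39.995*g + 22.5625)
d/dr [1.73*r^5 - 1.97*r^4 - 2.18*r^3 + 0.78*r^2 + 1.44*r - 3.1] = 8.65*r^4 - 7.88*r^3 - 6.54*r^2 + 1.56*r + 1.44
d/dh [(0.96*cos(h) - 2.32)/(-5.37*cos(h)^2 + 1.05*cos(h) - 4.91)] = (-5.1552*cos(h)^2 + 24.9168*cos(h) + 2.2776)*sin(h)/(28.8369*cos(h)^4 - 11.277*cos(h)^3 + 53.8359*cos(h)^2 - 10.311*cos(h) + 24.1081)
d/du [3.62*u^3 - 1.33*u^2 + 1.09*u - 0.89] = 10.86*u^2 - 2.66*u + 1.09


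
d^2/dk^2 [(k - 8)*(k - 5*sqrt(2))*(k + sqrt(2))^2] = 12*k^2 - 48*k - 18*sqrt(2)*k - 36 + 48*sqrt(2)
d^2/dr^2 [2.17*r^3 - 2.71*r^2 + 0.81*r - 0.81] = 13.02*r - 5.42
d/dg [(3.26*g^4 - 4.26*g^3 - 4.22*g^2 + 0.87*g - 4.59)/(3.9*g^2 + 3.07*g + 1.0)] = (25.428*g^5 + 13.4106*g^4 - 13.1164*g^3 - 29.1284*g^2 + 27.362*g + 14.9613)/(15.21*g^4 + 23.946*g^3 + 17.2249*g^2 + 6.14*g + 1.0)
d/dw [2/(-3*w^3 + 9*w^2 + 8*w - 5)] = 2*(9*w^2 - 18*w - 8)/(3*w^3 - 9*w^2 - 8*w + 5)^2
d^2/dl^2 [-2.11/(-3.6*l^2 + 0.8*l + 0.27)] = (54.6912*l^2 - 12.1536*l - 2.11*(7.2*l - 0.8)*(14.4*l - 1.6) - 4.10184)/(-3.6*l^2 + 0.8*l + 0.27)^3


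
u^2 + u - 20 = (u - 4)*(u + 5)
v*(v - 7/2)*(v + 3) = v^3 - v^2/2 - 21*v/2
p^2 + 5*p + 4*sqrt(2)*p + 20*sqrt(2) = (p + 5)*(p + 4*sqrt(2))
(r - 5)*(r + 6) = r^2 + r - 30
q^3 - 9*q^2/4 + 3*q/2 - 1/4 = (q - 1)^2*(q - 1/4)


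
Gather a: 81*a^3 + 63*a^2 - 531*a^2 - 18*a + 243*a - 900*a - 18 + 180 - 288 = 81*a^3 - 468*a^2 - 675*a - 126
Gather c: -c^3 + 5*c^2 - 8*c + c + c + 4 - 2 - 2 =-c^3 + 5*c^2 - 6*c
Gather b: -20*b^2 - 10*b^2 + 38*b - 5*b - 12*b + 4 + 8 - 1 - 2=-30*b^2 + 21*b + 9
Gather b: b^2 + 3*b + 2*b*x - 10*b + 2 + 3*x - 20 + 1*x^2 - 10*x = b^2 + b*(2*x - 7) + x^2 - 7*x - 18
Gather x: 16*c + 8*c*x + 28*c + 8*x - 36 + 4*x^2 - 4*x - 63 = 44*c + 4*x^2 + x*(8*c + 4) - 99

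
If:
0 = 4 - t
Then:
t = 4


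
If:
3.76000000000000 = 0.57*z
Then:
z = 6.60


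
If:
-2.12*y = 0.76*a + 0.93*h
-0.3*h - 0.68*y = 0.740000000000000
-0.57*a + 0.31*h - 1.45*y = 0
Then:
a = 3.04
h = 0.16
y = -1.16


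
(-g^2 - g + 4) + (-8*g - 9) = -g^2 - 9*g - 5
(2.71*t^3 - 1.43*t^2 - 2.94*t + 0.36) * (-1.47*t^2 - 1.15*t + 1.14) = -3.9837*t^5 - 1.0144*t^4 + 9.0557*t^3 + 1.2216*t^2 - 3.7656*t + 0.4104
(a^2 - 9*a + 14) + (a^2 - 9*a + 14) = 2*a^2 - 18*a + 28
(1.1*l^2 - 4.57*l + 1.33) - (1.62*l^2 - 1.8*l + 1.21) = -0.52*l^2 - 2.77*l + 0.12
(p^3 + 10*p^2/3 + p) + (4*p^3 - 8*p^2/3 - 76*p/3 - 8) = 5*p^3 + 2*p^2/3 - 73*p/3 - 8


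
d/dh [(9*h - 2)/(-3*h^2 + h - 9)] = (-27*h^2 + 9*h + (6*h - 1)*(9*h - 2) - 81)/(3*h^2 - h + 9)^2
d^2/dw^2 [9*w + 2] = 0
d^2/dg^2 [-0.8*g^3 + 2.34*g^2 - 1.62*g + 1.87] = 4.68 - 4.8*g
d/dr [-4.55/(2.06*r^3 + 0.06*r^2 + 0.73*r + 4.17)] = (28.119*r^2 + 0.546*r + 3.3215)/(2.06*r^3 + 0.06*r^2 + 0.73*r + 4.17)^2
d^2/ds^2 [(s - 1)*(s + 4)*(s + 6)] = 6*s + 18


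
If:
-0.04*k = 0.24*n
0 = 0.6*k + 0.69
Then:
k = -1.15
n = 0.19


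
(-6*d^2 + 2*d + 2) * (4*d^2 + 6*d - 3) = -24*d^4 - 28*d^3 + 38*d^2 + 6*d - 6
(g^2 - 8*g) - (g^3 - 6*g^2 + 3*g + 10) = -g^3 + 7*g^2 - 11*g - 10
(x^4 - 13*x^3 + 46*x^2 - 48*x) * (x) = x^5 - 13*x^4 + 46*x^3 - 48*x^2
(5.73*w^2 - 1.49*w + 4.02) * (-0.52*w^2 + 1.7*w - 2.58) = -2.9796*w^4 + 10.5158*w^3 - 19.4068*w^2 + 10.6782*w - 10.3716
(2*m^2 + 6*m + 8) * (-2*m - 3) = -4*m^3 - 18*m^2 - 34*m - 24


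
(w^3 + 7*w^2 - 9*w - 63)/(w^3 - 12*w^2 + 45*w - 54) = (w^2 + 10*w + 21)/(w^2 - 9*w + 18)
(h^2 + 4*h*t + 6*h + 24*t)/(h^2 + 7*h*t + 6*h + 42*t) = (h + 4*t)/(h + 7*t)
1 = 1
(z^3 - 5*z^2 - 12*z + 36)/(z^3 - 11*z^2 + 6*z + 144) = (z - 2)/(z - 8)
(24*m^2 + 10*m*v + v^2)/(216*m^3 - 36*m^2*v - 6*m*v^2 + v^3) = (4*m + v)/(36*m^2 - 12*m*v + v^2)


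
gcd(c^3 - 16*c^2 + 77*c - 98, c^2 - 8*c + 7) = c - 7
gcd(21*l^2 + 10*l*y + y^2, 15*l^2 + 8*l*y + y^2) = 3*l + y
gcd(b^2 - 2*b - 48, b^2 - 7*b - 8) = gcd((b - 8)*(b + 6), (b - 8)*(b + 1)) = b - 8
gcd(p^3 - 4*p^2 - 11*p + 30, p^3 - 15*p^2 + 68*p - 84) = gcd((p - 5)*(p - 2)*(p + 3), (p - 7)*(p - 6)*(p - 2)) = p - 2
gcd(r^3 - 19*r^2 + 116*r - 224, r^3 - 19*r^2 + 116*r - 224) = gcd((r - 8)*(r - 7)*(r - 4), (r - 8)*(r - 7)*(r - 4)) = r^3 - 19*r^2 + 116*r - 224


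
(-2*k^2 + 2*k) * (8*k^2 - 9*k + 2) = -16*k^4 + 34*k^3 - 22*k^2 + 4*k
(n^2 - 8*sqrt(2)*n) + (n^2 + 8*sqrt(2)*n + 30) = 2*n^2 + 30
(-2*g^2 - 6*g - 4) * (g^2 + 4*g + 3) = -2*g^4 - 14*g^3 - 34*g^2 - 34*g - 12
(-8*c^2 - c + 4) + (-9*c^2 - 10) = -17*c^2 - c - 6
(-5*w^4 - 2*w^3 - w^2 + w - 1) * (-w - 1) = 5*w^5 + 7*w^4 + 3*w^3 + 1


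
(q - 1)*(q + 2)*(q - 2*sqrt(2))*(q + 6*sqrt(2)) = q^4 + q^3 + 4*sqrt(2)*q^3 - 26*q^2 + 4*sqrt(2)*q^2 - 24*q - 8*sqrt(2)*q + 48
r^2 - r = r*(r - 1)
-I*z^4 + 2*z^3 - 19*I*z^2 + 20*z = z*(z - 4*I)*(z + 5*I)*(-I*z + 1)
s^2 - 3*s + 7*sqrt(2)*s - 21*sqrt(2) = (s - 3)*(s + 7*sqrt(2))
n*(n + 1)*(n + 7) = n^3 + 8*n^2 + 7*n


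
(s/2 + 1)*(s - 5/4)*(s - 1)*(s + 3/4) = s^4/2 + s^3/4 - 55*s^2/32 + s/32 + 15/16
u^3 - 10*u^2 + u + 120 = (u - 8)*(u - 5)*(u + 3)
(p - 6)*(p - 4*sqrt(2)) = p^2 - 6*p - 4*sqrt(2)*p + 24*sqrt(2)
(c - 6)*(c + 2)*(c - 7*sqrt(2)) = c^3 - 7*sqrt(2)*c^2 - 4*c^2 - 12*c + 28*sqrt(2)*c + 84*sqrt(2)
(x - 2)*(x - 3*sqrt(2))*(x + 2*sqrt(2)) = x^3 - 2*x^2 - sqrt(2)*x^2 - 12*x + 2*sqrt(2)*x + 24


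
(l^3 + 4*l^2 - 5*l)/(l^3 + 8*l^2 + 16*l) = (l^2 + 4*l - 5)/(l^2 + 8*l + 16)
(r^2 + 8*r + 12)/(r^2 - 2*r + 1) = (r^2 + 8*r + 12)/(r^2 - 2*r + 1)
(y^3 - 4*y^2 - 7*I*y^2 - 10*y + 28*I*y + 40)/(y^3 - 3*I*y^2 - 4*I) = (y^2 - y*(4 + 5*I) + 20*I)/(y^2 - I*y + 2)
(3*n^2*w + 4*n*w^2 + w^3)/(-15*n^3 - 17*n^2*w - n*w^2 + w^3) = w/(-5*n + w)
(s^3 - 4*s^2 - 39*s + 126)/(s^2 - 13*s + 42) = (s^2 + 3*s - 18)/(s - 6)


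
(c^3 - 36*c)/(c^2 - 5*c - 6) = c*(c + 6)/(c + 1)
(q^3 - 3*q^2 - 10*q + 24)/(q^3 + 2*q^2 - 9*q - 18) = (q^2 - 6*q + 8)/(q^2 - q - 6)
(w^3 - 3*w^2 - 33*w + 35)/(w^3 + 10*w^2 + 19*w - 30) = (w - 7)/(w + 6)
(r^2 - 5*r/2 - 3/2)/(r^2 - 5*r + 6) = (r + 1/2)/(r - 2)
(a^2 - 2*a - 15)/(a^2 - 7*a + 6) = (a^2 - 2*a - 15)/(a^2 - 7*a + 6)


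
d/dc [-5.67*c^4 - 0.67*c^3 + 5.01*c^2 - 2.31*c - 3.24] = -22.68*c^3 - 2.01*c^2 + 10.02*c - 2.31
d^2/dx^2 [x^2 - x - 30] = 2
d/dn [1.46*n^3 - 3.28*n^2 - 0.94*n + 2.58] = 4.38*n^2 - 6.56*n - 0.94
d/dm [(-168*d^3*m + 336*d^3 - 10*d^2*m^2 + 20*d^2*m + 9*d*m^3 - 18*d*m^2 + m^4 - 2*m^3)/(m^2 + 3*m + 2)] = (168*d^3*m^2 - 672*d^3*m - 1344*d^3 - 50*d^2*m^2 - 40*d^2*m + 40*d^2 + 9*d*m^4 + 54*d*m^3 - 72*d*m + 2*m^5 + 7*m^4 - 4*m^3 - 12*m^2)/(m^4 + 6*m^3 + 13*m^2 + 12*m + 4)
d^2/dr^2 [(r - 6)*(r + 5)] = 2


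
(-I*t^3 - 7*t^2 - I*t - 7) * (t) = -I*t^4 - 7*t^3 - I*t^2 - 7*t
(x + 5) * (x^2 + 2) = x^3 + 5*x^2 + 2*x + 10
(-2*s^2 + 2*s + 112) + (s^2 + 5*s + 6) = -s^2 + 7*s + 118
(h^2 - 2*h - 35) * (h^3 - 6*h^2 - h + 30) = h^5 - 8*h^4 - 24*h^3 + 242*h^2 - 25*h - 1050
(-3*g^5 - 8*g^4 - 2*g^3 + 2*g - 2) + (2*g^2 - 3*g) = -3*g^5 - 8*g^4 - 2*g^3 + 2*g^2 - g - 2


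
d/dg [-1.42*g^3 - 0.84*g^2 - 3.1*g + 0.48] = -4.26*g^2 - 1.68*g - 3.1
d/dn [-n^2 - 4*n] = -2*n - 4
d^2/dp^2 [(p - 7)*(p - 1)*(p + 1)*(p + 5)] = 12*p^2 - 12*p - 72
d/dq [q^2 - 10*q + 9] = 2*q - 10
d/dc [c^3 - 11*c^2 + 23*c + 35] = 3*c^2 - 22*c + 23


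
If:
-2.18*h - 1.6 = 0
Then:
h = -0.73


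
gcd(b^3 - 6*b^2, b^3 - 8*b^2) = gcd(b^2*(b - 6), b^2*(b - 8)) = b^2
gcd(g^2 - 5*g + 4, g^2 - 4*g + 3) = g - 1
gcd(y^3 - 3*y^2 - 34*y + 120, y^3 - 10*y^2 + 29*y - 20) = y^2 - 9*y + 20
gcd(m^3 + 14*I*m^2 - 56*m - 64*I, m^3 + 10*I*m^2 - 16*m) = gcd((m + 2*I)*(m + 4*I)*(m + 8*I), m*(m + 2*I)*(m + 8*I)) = m^2 + 10*I*m - 16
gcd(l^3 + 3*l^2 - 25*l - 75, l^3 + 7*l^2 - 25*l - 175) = l^2 - 25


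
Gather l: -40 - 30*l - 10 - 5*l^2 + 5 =-5*l^2 - 30*l - 45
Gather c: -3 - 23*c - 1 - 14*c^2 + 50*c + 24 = -14*c^2 + 27*c + 20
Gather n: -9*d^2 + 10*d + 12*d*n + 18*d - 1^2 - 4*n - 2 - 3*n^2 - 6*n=-9*d^2 + 28*d - 3*n^2 + n*(12*d - 10) - 3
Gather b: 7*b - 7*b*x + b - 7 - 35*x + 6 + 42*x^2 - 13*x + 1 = b*(8 - 7*x) + 42*x^2 - 48*x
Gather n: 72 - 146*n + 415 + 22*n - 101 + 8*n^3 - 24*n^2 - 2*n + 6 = 8*n^3 - 24*n^2 - 126*n + 392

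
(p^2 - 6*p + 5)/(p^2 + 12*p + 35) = (p^2 - 6*p + 5)/(p^2 + 12*p + 35)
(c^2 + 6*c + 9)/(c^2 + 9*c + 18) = (c + 3)/(c + 6)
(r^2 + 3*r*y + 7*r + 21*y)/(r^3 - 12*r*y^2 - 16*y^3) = (-r^2 - 3*r*y - 7*r - 21*y)/(-r^3 + 12*r*y^2 + 16*y^3)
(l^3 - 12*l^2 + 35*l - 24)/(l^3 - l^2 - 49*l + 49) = (l^2 - 11*l + 24)/(l^2 - 49)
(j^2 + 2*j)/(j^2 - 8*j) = (j + 2)/(j - 8)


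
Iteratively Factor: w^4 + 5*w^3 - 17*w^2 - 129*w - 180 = (w - 5)*(w^3 + 10*w^2 + 33*w + 36) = (w - 5)*(w + 3)*(w^2 + 7*w + 12) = (w - 5)*(w + 3)*(w + 4)*(w + 3)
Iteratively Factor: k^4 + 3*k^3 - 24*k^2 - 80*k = (k)*(k^3 + 3*k^2 - 24*k - 80) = k*(k + 4)*(k^2 - k - 20) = k*(k - 5)*(k + 4)*(k + 4)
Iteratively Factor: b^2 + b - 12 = (b + 4)*(b - 3)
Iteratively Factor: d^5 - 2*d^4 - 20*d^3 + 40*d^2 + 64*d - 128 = (d - 2)*(d^4 - 20*d^2 + 64) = (d - 2)^2*(d^3 + 2*d^2 - 16*d - 32) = (d - 2)^2*(d + 4)*(d^2 - 2*d - 8) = (d - 4)*(d - 2)^2*(d + 4)*(d + 2)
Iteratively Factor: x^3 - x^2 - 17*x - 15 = (x - 5)*(x^2 + 4*x + 3) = (x - 5)*(x + 3)*(x + 1)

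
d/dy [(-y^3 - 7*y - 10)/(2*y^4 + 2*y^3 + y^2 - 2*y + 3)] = (2*y^6 + 41*y^4 + 112*y^3 + 58*y^2 + 20*y - 41)/(4*y^8 + 8*y^7 + 8*y^6 - 4*y^5 + 5*y^4 + 8*y^3 + 10*y^2 - 12*y + 9)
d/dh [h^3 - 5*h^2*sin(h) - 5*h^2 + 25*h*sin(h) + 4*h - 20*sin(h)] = -5*h^2*cos(h) + 3*h^2 - 10*h*sin(h) + 25*h*cos(h) - 10*h + 25*sin(h) - 20*cos(h) + 4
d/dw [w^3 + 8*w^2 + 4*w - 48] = 3*w^2 + 16*w + 4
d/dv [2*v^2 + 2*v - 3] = 4*v + 2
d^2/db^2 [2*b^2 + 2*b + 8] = 4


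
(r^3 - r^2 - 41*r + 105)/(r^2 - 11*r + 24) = (r^2 + 2*r - 35)/(r - 8)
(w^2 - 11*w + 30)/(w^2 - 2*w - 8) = (-w^2 + 11*w - 30)/(-w^2 + 2*w + 8)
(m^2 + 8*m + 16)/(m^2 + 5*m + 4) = (m + 4)/(m + 1)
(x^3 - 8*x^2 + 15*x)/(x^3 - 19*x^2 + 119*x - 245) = x*(x - 3)/(x^2 - 14*x + 49)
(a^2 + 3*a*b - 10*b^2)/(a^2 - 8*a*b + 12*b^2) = (a + 5*b)/(a - 6*b)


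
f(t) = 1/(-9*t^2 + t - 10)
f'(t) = (18*t - 1)/(-9*t^2 + t - 10)^2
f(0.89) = -0.06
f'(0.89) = 0.06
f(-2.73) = -0.01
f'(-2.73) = -0.01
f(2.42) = -0.02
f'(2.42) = 0.01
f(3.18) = -0.01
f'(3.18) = 0.01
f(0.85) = -0.06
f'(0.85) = 0.06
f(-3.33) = -0.01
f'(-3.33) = -0.00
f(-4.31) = -0.01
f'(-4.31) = -0.00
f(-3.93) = -0.01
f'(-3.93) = -0.00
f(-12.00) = 0.00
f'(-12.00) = 0.00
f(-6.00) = 0.00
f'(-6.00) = 0.00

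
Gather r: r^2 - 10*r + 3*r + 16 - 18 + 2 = r^2 - 7*r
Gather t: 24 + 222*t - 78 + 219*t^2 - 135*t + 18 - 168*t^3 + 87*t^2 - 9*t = -168*t^3 + 306*t^2 + 78*t - 36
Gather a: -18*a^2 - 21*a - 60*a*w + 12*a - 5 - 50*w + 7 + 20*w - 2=-18*a^2 + a*(-60*w - 9) - 30*w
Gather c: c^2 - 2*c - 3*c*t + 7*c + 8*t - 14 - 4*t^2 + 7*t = c^2 + c*(5 - 3*t) - 4*t^2 + 15*t - 14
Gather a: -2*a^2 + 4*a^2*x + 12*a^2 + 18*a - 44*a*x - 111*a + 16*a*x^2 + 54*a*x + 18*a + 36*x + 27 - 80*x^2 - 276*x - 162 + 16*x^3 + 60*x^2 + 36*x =a^2*(4*x + 10) + a*(16*x^2 + 10*x - 75) + 16*x^3 - 20*x^2 - 204*x - 135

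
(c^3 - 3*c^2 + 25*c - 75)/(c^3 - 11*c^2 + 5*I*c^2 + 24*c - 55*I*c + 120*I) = (c - 5*I)/(c - 8)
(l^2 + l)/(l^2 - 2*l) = (l + 1)/(l - 2)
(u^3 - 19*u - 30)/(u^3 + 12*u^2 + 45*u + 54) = (u^2 - 3*u - 10)/(u^2 + 9*u + 18)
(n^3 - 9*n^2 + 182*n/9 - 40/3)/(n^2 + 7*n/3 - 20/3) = (n^2 - 22*n/3 + 8)/(n + 4)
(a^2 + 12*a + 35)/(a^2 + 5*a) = (a + 7)/a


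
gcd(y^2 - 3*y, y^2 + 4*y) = y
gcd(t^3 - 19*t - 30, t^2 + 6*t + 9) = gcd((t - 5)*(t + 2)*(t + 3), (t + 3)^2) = t + 3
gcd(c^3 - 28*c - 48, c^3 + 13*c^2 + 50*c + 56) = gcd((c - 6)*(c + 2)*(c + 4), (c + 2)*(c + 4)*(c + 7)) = c^2 + 6*c + 8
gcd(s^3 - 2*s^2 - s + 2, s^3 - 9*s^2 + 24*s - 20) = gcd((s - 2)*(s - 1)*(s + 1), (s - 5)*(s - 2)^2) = s - 2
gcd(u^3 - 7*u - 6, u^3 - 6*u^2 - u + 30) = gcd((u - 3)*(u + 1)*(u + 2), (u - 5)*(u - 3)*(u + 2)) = u^2 - u - 6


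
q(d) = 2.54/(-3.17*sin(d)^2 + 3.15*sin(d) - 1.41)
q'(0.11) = -5.10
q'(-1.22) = -0.15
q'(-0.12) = -2.94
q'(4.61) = 0.04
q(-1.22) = -0.35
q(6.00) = -1.00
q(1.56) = -1.78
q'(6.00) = -1.86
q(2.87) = -3.20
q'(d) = 2.54*(6.34*sin(d)*cos(d) - 3.15*cos(d))/(-3.17*sin(d)^2 + 3.15*sin(d) - 1.41)^2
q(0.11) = -2.30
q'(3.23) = 3.20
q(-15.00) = -0.53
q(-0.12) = -1.39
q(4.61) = -0.33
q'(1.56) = 0.04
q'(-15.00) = 0.61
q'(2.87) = 5.64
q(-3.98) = -3.10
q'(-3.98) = -3.95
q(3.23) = -1.48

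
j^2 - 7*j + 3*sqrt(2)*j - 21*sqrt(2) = (j - 7)*(j + 3*sqrt(2))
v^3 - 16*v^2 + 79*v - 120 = (v - 8)*(v - 5)*(v - 3)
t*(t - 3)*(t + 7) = t^3 + 4*t^2 - 21*t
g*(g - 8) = g^2 - 8*g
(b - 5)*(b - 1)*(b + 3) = b^3 - 3*b^2 - 13*b + 15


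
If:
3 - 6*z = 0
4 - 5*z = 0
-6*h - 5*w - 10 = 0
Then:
No Solution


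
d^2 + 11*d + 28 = (d + 4)*(d + 7)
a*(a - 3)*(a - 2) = a^3 - 5*a^2 + 6*a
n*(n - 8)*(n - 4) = n^3 - 12*n^2 + 32*n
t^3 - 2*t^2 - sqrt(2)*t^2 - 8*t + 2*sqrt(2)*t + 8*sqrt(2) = (t - 4)*(t + 2)*(t - sqrt(2))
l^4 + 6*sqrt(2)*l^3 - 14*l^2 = l^2*(l - sqrt(2))*(l + 7*sqrt(2))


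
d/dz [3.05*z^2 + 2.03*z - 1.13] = 6.1*z + 2.03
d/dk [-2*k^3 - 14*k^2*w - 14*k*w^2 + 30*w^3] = -6*k^2 - 28*k*w - 14*w^2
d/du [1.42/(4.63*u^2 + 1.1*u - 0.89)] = (-13.1492*u - 1.562)/(4.63*u^2 + 1.1*u - 0.89)^2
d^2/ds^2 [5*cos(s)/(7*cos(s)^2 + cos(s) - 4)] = 5*(7*(1 - cos(s)^2)^2 - 49*cos(s)^5 - 70*cos(s)^3 + 10*cos(s)^2 + 152*cos(s) + 1)/(7*cos(s)^2 + cos(s) - 4)^3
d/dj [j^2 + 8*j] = 2*j + 8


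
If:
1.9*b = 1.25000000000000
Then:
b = 0.66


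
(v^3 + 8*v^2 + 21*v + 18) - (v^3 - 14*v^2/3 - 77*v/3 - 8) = 38*v^2/3 + 140*v/3 + 26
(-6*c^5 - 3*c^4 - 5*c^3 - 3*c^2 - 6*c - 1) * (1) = -6*c^5 - 3*c^4 - 5*c^3 - 3*c^2 - 6*c - 1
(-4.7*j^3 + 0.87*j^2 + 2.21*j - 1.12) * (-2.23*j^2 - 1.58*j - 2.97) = 10.481*j^5 + 5.4859*j^4 + 7.6561*j^3 - 3.5781*j^2 - 4.7941*j + 3.3264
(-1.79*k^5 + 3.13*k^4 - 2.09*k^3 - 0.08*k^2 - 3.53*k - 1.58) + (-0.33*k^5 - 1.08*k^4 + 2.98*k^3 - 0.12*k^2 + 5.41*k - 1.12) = -2.12*k^5 + 2.05*k^4 + 0.89*k^3 - 0.2*k^2 + 1.88*k - 2.7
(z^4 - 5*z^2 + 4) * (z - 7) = z^5 - 7*z^4 - 5*z^3 + 35*z^2 + 4*z - 28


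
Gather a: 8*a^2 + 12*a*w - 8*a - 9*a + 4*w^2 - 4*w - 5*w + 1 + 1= 8*a^2 + a*(12*w - 17) + 4*w^2 - 9*w + 2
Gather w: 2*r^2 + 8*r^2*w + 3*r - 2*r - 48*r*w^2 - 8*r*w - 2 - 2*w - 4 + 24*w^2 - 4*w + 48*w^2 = 2*r^2 + r + w^2*(72 - 48*r) + w*(8*r^2 - 8*r - 6) - 6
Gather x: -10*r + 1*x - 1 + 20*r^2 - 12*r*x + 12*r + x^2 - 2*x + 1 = 20*r^2 + 2*r + x^2 + x*(-12*r - 1)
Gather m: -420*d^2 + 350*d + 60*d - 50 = -420*d^2 + 410*d - 50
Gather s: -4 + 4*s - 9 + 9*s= 13*s - 13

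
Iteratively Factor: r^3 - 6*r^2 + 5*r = (r - 1)*(r^2 - 5*r) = (r - 5)*(r - 1)*(r)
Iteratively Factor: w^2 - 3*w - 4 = (w - 4)*(w + 1)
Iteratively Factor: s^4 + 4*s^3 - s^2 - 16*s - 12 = (s + 2)*(s^3 + 2*s^2 - 5*s - 6) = (s + 2)*(s + 3)*(s^2 - s - 2) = (s - 2)*(s + 2)*(s + 3)*(s + 1)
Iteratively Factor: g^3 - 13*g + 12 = (g - 3)*(g^2 + 3*g - 4) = (g - 3)*(g + 4)*(g - 1)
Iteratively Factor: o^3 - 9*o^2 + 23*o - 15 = (o - 3)*(o^2 - 6*o + 5) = (o - 5)*(o - 3)*(o - 1)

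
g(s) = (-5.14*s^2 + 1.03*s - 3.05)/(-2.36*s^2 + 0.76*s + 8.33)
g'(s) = (1.03 - 10.28*s)/(-2.36*s^2 + 0.76*s + 8.33) + (4.72*s - 0.76)*(-5.14*s^2 + 1.03*s - 3.05)/(-2.36*s^2 + 0.76*s + 8.33)^2 = (-1.4756*s^2 - 100.0284*s + 10.8979)/(5.5696*s^4 - 3.5872*s^3 - 38.74*s^2 + 12.6616*s + 69.3889)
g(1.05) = -1.17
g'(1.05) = -2.25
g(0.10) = -0.36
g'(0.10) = 0.01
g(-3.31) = 3.13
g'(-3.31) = 0.81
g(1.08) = -1.24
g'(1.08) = -2.41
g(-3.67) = 2.90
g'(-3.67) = 0.52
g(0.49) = -0.46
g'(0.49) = -0.58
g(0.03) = -0.36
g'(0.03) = 0.11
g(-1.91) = 13.73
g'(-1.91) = 65.59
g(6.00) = 2.52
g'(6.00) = -0.12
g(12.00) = 2.27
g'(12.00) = -0.01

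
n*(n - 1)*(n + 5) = n^3 + 4*n^2 - 5*n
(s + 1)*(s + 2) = s^2 + 3*s + 2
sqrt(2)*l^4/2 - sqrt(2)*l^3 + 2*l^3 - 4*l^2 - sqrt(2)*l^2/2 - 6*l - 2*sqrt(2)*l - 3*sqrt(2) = (l - 3)*(l + sqrt(2))^2*(sqrt(2)*l/2 + sqrt(2)/2)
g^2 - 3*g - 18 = (g - 6)*(g + 3)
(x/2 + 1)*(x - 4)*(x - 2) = x^3/2 - 2*x^2 - 2*x + 8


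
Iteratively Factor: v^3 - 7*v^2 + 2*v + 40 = (v + 2)*(v^2 - 9*v + 20) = (v - 5)*(v + 2)*(v - 4)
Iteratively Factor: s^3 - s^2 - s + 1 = (s + 1)*(s^2 - 2*s + 1) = (s - 1)*(s + 1)*(s - 1)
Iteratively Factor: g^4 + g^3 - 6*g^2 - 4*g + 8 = (g + 2)*(g^3 - g^2 - 4*g + 4) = (g - 1)*(g + 2)*(g^2 - 4) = (g - 1)*(g + 2)^2*(g - 2)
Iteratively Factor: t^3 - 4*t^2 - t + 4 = (t + 1)*(t^2 - 5*t + 4) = (t - 4)*(t + 1)*(t - 1)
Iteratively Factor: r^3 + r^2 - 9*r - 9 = (r + 1)*(r^2 - 9) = (r - 3)*(r + 1)*(r + 3)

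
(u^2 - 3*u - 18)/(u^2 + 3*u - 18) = (u^2 - 3*u - 18)/(u^2 + 3*u - 18)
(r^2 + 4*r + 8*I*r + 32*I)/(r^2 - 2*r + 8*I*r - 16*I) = (r + 4)/(r - 2)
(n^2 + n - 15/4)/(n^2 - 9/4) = (2*n + 5)/(2*n + 3)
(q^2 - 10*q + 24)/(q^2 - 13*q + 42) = (q - 4)/(q - 7)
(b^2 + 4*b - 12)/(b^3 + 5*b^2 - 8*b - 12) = 1/(b + 1)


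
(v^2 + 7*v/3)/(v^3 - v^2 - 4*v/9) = 3*(3*v + 7)/(9*v^2 - 9*v - 4)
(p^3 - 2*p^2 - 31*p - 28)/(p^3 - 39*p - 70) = (p^2 + 5*p + 4)/(p^2 + 7*p + 10)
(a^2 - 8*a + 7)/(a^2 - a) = (a - 7)/a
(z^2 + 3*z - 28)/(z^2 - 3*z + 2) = (z^2 + 3*z - 28)/(z^2 - 3*z + 2)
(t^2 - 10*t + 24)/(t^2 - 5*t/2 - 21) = 2*(t - 4)/(2*t + 7)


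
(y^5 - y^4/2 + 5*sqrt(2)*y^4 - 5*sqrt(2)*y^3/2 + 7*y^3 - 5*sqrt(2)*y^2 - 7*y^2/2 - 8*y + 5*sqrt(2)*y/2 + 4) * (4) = 4*y^5 - 2*y^4 + 20*sqrt(2)*y^4 - 10*sqrt(2)*y^3 + 28*y^3 - 20*sqrt(2)*y^2 - 14*y^2 - 32*y + 10*sqrt(2)*y + 16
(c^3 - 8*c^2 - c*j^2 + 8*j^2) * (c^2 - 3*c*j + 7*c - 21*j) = c^5 - 3*c^4*j - c^4 - c^3*j^2 + 3*c^3*j - 56*c^3 + 3*c^2*j^3 + c^2*j^2 + 168*c^2*j - 3*c*j^3 + 56*c*j^2 - 168*j^3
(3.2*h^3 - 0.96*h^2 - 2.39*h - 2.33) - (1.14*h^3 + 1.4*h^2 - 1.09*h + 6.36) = 2.06*h^3 - 2.36*h^2 - 1.3*h - 8.69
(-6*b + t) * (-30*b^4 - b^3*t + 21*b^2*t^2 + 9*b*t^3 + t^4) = 180*b^5 - 24*b^4*t - 127*b^3*t^2 - 33*b^2*t^3 + 3*b*t^4 + t^5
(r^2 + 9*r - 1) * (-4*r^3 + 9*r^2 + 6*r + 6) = -4*r^5 - 27*r^4 + 91*r^3 + 51*r^2 + 48*r - 6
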